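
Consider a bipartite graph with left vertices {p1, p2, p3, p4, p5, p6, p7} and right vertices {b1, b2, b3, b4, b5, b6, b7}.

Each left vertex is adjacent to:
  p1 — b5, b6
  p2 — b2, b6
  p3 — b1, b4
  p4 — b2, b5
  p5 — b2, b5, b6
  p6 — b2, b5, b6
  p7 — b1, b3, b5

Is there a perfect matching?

The set {p1, p2, p4, p5, p6} has only 3 neighbours ({b2, b5, b6}), so by Hall's theorem at most 5 of the 7 left vertices can be matched.
Hence no matching covers every left vertex.

No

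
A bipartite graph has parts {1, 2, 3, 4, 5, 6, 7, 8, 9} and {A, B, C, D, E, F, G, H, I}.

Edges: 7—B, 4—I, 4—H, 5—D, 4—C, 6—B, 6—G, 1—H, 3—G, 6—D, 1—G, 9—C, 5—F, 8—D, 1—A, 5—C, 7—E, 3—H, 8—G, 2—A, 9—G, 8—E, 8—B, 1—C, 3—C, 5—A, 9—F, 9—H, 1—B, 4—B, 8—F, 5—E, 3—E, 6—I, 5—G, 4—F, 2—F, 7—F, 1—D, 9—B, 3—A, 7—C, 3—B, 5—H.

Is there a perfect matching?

A valid assignment of size 9: 1→H, 2→F, 3→C, 4→I, 5→A, 6→D, 7→B, 8→E, 9→G.
All 9 left vertices are covered.

Yes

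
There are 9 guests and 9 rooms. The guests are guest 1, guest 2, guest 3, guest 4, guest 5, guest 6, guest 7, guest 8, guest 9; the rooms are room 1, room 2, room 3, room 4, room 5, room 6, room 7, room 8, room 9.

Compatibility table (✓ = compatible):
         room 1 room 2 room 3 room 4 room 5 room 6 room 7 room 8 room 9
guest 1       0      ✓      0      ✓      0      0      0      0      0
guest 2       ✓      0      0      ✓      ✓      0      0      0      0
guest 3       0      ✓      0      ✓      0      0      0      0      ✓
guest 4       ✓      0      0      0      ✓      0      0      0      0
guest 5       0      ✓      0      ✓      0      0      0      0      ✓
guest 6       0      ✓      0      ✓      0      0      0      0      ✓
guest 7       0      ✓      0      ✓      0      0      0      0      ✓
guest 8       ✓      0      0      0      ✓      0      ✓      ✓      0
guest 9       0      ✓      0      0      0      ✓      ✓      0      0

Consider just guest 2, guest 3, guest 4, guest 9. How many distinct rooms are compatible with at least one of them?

7

The union of neighbours of {guest 2, guest 3, guest 4, guest 9} is {room 1, room 2, room 4, room 5, room 6, room 7, room 9}, which has 7 elements.
Since |N(S)| = 7 ≥ |S| = 4, Hall's condition holds for this subset.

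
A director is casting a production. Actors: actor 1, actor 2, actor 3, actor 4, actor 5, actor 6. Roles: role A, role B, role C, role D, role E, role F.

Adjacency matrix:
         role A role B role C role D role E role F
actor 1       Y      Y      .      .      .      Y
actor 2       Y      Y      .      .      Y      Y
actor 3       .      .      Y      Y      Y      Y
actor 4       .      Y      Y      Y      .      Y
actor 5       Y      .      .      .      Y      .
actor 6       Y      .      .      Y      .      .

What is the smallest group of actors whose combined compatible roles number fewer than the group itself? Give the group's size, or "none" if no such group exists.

A matching saturating every actor exists, for instance actor 1→role B, actor 2→role E, actor 3→role F, actor 4→role C, actor 5→role A, actor 6→role D.
By Hall's marriage theorem, this means |N(S)| ≥ |S| for every subset S, so no violating subset exists.

none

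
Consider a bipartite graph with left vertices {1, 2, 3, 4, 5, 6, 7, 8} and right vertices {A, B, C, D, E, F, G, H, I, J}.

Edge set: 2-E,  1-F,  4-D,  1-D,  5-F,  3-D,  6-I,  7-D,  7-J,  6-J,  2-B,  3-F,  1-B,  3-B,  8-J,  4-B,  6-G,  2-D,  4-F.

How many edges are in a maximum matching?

For example, pair 1→D, 2→E, 3→F, 4→B, 6→G, 7→J.
The set {1, 3, 4, 5, 7, 8} has only 4 neighbours ({B, D, F, J}), so by Hall's theorem at most 6 of the 8 left vertices can be matched.

6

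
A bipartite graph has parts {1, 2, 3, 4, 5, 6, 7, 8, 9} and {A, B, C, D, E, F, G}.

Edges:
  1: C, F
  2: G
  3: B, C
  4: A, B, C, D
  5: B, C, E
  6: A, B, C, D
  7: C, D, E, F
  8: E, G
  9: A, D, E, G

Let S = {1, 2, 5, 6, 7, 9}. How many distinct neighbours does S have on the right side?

The union of neighbours of {1, 2, 5, 6, 7, 9} is {A, B, C, D, E, F, G}, which has 7 elements.
Since |N(S)| = 7 ≥ |S| = 6, Hall's condition holds for this subset.

7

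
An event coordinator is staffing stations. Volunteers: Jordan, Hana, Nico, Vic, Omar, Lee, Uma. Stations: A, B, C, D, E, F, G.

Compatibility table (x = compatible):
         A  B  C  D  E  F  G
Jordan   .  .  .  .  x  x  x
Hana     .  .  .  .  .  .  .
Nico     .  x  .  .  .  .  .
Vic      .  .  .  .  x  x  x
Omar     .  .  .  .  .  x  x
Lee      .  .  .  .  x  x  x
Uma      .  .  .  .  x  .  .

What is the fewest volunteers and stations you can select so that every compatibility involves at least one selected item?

4

The 4 edges Jordan–G, Nico–B, Vic–E, Omar–F form a matching, so any vertex cover needs at least 4 vertices (one per matched edge).
Conversely {Nico, E, F, G} meets every edge and has exactly 4 vertices, so 4 is optimal.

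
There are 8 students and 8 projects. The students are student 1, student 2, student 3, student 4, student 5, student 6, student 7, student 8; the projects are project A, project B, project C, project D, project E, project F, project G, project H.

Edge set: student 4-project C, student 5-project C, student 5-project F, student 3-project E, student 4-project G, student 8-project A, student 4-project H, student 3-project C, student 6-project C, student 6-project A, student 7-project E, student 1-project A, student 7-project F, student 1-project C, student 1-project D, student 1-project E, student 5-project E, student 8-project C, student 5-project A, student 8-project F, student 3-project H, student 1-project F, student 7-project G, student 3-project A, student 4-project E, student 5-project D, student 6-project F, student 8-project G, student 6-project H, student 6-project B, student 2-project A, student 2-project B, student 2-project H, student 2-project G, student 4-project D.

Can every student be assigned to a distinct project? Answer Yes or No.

A valid assignment of size 8: student 1–project D, student 2–project A, student 3–project E, student 4–project H, student 5–project F, student 6–project B, student 7–project G, student 8–project C.
All 8 students are covered.

Yes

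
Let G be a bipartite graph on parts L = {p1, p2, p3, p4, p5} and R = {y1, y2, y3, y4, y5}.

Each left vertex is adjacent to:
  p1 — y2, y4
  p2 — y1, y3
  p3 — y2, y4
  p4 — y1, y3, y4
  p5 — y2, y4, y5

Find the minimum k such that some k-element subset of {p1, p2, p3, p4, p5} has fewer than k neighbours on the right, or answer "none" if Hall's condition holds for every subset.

none

A matching saturating every left vertex exists, for instance p1→y4, p2→y1, p3→y2, p4→y3, p5→y5.
By Hall's marriage theorem, this means |N(S)| ≥ |S| for every subset S, so no violating subset exists.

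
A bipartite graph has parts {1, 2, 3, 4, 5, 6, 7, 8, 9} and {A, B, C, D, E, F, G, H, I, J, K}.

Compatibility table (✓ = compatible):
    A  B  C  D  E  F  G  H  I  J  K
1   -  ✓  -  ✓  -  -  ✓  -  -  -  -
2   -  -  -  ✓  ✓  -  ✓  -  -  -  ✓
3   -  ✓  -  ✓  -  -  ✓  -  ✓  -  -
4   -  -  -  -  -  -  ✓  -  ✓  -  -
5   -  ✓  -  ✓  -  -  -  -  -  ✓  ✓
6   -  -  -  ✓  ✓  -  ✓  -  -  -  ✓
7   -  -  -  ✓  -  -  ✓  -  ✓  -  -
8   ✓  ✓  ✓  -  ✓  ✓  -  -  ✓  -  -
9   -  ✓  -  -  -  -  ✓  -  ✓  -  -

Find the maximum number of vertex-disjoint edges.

One maximum matching: 1-B, 2-E, 3-D, 4-I, 5-J, 6-K, 7-G, 8-A.
The set {1, 3, 4, 7, 9} has only 4 neighbours ({B, D, G, I}), so by Hall's theorem at most 8 of the 9 left vertices can be matched.

8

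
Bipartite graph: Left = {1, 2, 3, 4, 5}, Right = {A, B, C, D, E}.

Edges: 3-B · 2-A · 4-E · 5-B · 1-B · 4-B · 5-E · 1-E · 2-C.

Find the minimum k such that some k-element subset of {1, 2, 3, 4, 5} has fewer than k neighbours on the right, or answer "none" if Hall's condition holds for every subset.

3

Take S = {1, 3, 4}. Its neighbourhood is {B, E}, so |N(S)| = 2 < |S| = 3.
Every subset of size less than 3 has at least as many neighbours as members, so 3 is the minimum.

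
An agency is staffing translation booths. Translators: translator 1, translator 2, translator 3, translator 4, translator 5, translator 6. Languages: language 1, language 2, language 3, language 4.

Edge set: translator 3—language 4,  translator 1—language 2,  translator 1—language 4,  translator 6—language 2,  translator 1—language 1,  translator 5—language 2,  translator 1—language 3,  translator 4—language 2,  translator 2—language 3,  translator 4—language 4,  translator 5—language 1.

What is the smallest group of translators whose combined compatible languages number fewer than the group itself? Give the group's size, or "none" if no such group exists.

Take S = {translator 3, translator 4, translator 6}. Its neighbourhood is {language 2, language 4}, so |N(S)| = 2 < |S| = 3.
Every subset of size less than 3 has at least as many neighbours as members, so 3 is the minimum.

3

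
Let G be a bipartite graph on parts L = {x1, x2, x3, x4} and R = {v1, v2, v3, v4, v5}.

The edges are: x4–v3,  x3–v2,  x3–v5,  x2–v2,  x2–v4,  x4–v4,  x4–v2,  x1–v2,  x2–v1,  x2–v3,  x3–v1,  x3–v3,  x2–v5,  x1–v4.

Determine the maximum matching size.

One maximum matching: x1–v4, x2–v3, x3–v1, x4–v2.
All 4 left vertices are matched, so no larger matching exists.

4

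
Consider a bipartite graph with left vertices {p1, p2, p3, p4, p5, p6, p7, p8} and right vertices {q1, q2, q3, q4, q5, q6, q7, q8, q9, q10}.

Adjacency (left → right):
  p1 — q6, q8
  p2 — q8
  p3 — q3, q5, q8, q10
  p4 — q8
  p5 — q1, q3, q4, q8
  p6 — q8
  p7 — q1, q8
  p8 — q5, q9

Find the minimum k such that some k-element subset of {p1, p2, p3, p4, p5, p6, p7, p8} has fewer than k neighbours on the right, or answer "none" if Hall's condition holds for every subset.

Take S = {p2, p4}. Its neighbourhood is {q8}, so |N(S)| = 1 < |S| = 2.
No single vertex violates Hall's condition since each has at least one neighbour, so 2 is the minimum.

2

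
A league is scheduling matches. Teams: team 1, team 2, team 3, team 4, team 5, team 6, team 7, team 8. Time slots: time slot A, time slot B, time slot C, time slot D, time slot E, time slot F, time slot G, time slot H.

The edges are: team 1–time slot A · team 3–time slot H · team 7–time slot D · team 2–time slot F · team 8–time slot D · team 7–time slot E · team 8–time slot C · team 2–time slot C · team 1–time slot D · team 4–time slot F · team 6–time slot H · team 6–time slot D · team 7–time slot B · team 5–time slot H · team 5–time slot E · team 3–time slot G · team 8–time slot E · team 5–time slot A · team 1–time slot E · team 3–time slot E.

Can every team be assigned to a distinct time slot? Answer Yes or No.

One maximum matching: team 1→time slot A, team 2→time slot C, team 3→time slot G, team 4→time slot F, team 5→time slot E, team 6→time slot H, team 7→time slot B, team 8→time slot D.
Every team is matched, so this is a perfect matching.

Yes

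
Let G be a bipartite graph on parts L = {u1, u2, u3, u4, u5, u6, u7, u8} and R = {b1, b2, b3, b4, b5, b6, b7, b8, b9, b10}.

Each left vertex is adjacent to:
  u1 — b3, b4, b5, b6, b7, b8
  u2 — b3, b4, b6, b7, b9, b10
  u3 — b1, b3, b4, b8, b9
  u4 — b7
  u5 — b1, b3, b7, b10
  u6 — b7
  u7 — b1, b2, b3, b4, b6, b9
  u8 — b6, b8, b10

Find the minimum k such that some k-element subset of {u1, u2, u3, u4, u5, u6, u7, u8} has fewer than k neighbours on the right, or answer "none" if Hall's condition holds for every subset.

2

Take S = {u4, u6}. Its neighbourhood is {b7}, so |N(S)| = 1 < |S| = 2.
No single vertex violates Hall's condition since each has at least one neighbour, so 2 is the minimum.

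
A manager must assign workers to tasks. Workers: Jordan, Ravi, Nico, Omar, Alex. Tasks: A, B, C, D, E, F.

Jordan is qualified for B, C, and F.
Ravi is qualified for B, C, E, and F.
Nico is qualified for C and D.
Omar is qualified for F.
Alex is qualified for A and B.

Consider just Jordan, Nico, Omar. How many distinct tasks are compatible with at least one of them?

The union of neighbours of {Jordan, Nico, Omar} is {B, C, D, F}, which has 4 elements.
Since |N(S)| = 4 ≥ |S| = 3, Hall's condition holds for this subset.

4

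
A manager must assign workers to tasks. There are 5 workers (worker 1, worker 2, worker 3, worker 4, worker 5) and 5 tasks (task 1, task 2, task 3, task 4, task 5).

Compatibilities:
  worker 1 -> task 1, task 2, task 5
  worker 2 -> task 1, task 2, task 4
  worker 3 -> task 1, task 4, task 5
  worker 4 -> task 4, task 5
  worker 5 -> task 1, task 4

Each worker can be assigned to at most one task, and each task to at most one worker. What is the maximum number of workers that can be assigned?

4

One maximum matching: worker 1–task 2, worker 2–task 4, worker 3–task 1, worker 4–task 5.
The set {worker 1, worker 2, worker 3, worker 4, worker 5} has only 4 neighbours ({task 1, task 2, task 4, task 5}), so by Hall's theorem at most 4 of the 5 workers can be matched.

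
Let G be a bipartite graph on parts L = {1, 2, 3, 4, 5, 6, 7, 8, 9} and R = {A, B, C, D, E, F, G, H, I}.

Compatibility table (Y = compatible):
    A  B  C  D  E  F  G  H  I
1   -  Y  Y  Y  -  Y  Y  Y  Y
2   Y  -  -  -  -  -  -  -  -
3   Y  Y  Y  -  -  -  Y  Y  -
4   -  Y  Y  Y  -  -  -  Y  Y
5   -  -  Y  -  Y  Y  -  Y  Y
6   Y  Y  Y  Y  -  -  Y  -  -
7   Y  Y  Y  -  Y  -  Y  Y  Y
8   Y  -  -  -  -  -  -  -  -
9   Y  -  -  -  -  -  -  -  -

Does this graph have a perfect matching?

The set {2, 8, 9} has only 1 neighbour ({A}), so by Hall's theorem at most 7 of the 9 left vertices can be matched.
Hence no matching covers every left vertex.

No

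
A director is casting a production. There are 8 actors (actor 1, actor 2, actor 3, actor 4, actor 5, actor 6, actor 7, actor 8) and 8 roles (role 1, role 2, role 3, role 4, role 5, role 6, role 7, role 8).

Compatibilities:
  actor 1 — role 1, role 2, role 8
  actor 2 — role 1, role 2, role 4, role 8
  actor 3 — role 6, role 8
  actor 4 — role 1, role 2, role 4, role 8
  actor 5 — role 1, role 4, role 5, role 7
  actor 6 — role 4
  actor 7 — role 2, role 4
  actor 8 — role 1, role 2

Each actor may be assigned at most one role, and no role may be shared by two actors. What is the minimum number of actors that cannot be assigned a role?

2

A valid assignment of size 6: actor 1–role 2, actor 2–role 1, actor 3–role 6, actor 4–role 8, actor 5–role 5, actor 6–role 4.
The set {actor 1, actor 2, actor 4, actor 6, actor 7, actor 8} has only 4 neighbours ({role 1, role 2, role 4, role 8}), so by Hall's theorem at most 6 of the 8 actors can be matched.
That matches 6 of the 8, leaving 2 unmatched; no matching can do better.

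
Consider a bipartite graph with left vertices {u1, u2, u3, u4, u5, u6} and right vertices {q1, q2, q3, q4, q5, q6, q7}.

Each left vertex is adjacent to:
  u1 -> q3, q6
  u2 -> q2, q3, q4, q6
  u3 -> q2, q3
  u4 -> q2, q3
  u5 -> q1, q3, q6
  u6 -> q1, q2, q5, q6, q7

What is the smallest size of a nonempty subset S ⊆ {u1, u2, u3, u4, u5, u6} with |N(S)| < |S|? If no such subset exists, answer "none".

A matching saturating every left vertex exists, for instance u1→q6, u2→q4, u3→q3, u4→q2, u5→q1, u6→q7.
By Hall's marriage theorem, this means |N(S)| ≥ |S| for every subset S, so no violating subset exists.

none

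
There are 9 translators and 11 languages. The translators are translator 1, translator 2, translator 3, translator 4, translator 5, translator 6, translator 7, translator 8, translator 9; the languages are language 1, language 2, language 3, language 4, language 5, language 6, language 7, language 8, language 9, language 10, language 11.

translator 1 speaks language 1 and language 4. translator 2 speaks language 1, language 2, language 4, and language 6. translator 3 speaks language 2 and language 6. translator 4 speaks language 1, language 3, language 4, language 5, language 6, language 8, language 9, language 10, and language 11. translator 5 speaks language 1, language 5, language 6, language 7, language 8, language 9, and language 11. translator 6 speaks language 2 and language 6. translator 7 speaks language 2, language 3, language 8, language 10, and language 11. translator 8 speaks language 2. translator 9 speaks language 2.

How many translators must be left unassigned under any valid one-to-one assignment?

2

One maximum matching: translator 1–language 4, translator 2–language 1, translator 3–language 2, translator 4–language 10, translator 5–language 11, translator 6–language 6, translator 7–language 8.
The set {translator 3, translator 6, translator 8, translator 9} has only 2 neighbours ({language 2, language 6}), so by Hall's theorem at most 7 of the 9 translators can be matched.
That matches 7 of the 9, leaving 2 unmatched; no matching can do better.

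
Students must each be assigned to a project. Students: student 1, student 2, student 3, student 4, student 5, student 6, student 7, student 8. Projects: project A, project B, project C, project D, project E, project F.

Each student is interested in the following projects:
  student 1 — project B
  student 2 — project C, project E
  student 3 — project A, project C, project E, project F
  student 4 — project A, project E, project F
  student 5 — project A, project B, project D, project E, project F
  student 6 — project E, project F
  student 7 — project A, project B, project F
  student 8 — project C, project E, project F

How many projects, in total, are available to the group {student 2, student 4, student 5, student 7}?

6

The union of neighbours of {student 2, student 4, student 5, student 7} is {project A, project B, project C, project D, project E, project F}, which has 6 elements.
Since |N(S)| = 6 ≥ |S| = 4, Hall's condition holds for this subset.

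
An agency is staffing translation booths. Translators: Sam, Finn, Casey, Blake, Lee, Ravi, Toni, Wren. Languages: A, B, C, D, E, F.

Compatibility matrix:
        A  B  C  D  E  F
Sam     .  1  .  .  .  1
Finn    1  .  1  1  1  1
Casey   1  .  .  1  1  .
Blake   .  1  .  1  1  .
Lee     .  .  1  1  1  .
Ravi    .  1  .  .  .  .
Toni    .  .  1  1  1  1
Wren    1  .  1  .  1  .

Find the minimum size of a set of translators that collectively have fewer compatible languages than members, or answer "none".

Take S = {Sam, Finn, Casey, Blake, Lee, Ravi, Toni}. Its neighbourhood is {A, B, C, D, E, F}, so |N(S)| = 6 < |S| = 7.
Every subset of size less than 7 has at least as many neighbours as members, so 7 is the minimum.

7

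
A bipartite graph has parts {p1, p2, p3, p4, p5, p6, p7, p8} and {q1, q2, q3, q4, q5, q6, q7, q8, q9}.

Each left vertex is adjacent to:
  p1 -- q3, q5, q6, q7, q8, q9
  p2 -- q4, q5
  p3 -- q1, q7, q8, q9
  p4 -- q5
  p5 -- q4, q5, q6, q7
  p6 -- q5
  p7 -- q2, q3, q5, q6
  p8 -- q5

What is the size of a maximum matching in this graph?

6

For example, pair p1→q9, p2→q4, p3→q8, p4→q5, p5→q7, p7→q6.
The set {p4, p6, p8} has only 1 neighbour ({q5}), so by Hall's theorem at most 6 of the 8 left vertices can be matched.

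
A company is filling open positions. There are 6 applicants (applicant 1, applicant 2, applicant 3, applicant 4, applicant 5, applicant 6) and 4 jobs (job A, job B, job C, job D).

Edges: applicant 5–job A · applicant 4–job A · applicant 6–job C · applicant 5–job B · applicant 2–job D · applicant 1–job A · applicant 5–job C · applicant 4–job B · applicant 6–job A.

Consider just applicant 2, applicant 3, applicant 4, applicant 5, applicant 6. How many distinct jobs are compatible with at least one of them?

4

The union of neighbours of {applicant 2, applicant 3, applicant 4, applicant 5, applicant 6} is {job A, job B, job C, job D}, which has 4 elements.
Since |N(S)| = 4 < |S| = 5, Hall's condition fails for this subset.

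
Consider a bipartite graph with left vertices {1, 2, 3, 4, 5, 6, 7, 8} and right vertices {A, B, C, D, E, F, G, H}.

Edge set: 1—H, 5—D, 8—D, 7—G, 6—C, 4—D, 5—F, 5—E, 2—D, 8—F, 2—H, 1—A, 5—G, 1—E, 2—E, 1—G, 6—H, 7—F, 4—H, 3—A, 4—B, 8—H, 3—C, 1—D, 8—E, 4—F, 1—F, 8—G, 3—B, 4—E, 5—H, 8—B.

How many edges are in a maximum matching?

8

A valid assignment of size 8: 1→A, 2→D, 3→B, 4→H, 5→E, 6→C, 7→F, 8→G.
This saturates every left vertex, so 8 is the maximum.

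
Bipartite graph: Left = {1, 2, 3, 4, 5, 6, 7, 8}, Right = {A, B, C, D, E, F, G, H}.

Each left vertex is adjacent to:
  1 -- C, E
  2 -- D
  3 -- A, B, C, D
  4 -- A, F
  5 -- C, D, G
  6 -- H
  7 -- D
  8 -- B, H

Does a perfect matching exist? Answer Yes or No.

The set {2, 7} has only 1 neighbour ({D}), so by Hall's theorem at most 7 of the 8 left vertices can be matched.
Hence no matching covers every left vertex.

No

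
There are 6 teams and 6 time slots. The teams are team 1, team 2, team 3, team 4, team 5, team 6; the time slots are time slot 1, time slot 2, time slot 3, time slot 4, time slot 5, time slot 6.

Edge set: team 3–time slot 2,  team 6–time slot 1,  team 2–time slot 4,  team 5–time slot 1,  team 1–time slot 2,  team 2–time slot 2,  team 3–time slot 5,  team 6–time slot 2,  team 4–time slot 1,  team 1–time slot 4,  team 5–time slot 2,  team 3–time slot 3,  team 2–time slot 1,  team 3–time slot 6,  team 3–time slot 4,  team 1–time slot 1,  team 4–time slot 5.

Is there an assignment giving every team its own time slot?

The set {team 1, team 2, team 5, team 6} has only 3 neighbours ({time slot 1, time slot 2, time slot 4}), so by Hall's theorem at most 5 of the 6 teams can be matched.
Hence no matching covers every team.

No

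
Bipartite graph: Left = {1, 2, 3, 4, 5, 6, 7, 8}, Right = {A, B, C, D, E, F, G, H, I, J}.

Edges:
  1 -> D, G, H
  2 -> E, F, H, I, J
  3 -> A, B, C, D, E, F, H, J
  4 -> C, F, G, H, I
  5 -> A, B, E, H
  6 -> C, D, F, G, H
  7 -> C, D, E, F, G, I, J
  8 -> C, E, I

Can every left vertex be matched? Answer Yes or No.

One maximum matching: 1–D, 2–J, 3–A, 4–F, 5–B, 6–H, 7–G, 8–E.
All 8 left vertices are covered.

Yes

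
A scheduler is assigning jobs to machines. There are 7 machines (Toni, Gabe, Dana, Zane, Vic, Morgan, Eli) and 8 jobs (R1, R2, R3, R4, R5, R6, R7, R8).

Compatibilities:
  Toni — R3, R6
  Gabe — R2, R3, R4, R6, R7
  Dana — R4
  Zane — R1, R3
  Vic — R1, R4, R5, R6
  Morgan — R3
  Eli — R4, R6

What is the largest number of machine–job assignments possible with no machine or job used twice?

One maximum matching: Toni-R6, Gabe-R2, Dana-R4, Zane-R1, Vic-R5, Morgan-R3.
The set {Toni, Dana, Morgan, Eli} has only 3 neighbours ({R3, R4, R6}), so by Hall's theorem at most 6 of the 7 machines can be matched.

6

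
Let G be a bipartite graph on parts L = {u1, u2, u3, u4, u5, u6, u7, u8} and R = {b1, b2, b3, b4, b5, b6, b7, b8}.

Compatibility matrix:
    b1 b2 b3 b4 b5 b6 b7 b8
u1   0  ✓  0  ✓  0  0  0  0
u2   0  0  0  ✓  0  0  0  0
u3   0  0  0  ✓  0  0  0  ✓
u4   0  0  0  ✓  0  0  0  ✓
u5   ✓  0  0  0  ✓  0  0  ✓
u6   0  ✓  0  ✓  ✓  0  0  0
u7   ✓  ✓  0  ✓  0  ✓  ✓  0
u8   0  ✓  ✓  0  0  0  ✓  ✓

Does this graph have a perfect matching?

No

The set {u2, u3, u4} has only 2 neighbours ({b4, b8}), so by Hall's theorem at most 7 of the 8 left vertices can be matched.
Hence no matching covers every left vertex.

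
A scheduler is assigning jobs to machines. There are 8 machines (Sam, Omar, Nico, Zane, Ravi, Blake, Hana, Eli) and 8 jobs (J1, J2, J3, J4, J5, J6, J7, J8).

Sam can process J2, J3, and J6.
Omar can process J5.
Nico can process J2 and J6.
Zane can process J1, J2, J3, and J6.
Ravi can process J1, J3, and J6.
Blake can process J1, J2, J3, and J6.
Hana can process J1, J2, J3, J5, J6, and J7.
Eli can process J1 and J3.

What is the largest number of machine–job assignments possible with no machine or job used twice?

One maximum matching: Sam→J6, Omar→J5, Nico→J2, Zane→J1, Ravi→J3, Hana→J7.
The set {Sam, Nico, Zane, Ravi, Blake, Eli} has only 4 neighbours ({J1, J2, J3, J6}), so by Hall's theorem at most 6 of the 8 machines can be matched.

6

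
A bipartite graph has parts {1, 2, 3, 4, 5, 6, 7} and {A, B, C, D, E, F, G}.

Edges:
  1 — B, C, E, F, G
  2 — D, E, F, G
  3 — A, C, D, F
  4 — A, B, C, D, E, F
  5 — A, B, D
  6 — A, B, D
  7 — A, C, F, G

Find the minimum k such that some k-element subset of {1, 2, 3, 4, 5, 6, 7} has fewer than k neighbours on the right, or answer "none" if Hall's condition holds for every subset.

none

A matching saturating every left vertex exists, for instance 1→G, 2→E, 3→C, 4→A, 5→D, 6→B, 7→F.
By Hall's marriage theorem, this means |N(S)| ≥ |S| for every subset S, so no violating subset exists.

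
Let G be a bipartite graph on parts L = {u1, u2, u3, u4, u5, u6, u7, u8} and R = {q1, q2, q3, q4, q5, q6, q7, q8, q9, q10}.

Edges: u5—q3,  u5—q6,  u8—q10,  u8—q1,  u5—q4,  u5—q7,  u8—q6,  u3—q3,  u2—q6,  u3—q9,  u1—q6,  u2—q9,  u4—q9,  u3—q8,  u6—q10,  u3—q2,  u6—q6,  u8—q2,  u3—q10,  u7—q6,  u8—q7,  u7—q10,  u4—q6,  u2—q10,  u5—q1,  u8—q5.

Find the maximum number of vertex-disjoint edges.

6

For example, pair u1-q6, u2-q10, u3-q8, u4-q9, u5-q4, u8-q7.
The set {u1, u2, u4, u6, u7} has only 3 neighbours ({q10, q6, q9}), so by Hall's theorem at most 6 of the 8 left vertices can be matched.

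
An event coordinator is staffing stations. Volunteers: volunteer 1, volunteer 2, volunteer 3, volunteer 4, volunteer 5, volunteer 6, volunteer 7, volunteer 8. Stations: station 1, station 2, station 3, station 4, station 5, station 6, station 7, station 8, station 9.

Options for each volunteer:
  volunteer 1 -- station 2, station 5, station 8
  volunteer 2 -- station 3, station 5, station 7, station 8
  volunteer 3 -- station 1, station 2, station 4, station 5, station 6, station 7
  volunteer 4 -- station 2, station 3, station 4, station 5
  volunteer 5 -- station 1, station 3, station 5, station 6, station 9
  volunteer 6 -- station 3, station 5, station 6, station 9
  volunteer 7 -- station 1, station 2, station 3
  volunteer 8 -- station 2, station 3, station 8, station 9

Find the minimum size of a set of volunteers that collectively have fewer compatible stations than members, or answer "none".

A matching saturating every volunteer exists, for instance volunteer 1→station 8, volunteer 2→station 3, volunteer 3→station 7, volunteer 4→station 4, volunteer 5→station 6, volunteer 6→station 5, volunteer 7→station 1, volunteer 8→station 2.
By Hall's marriage theorem, this means |N(S)| ≥ |S| for every subset S, so no violating subset exists.

none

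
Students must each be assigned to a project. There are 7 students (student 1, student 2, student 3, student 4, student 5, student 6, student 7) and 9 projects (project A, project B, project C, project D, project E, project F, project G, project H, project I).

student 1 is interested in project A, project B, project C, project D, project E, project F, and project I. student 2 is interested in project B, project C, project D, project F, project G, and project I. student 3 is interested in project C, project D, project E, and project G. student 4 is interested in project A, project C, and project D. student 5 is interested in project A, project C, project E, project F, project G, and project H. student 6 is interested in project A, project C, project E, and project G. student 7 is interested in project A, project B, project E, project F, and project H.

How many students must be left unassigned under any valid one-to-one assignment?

One maximum matching: student 1-project I, student 2-project G, student 3-project E, student 4-project D, student 5-project C, student 6-project A, student 7-project F.
All 7 students are matched, so no larger matching exists.
That matches 7 of the 7, leaving 0 unmatched; no matching can do better.

0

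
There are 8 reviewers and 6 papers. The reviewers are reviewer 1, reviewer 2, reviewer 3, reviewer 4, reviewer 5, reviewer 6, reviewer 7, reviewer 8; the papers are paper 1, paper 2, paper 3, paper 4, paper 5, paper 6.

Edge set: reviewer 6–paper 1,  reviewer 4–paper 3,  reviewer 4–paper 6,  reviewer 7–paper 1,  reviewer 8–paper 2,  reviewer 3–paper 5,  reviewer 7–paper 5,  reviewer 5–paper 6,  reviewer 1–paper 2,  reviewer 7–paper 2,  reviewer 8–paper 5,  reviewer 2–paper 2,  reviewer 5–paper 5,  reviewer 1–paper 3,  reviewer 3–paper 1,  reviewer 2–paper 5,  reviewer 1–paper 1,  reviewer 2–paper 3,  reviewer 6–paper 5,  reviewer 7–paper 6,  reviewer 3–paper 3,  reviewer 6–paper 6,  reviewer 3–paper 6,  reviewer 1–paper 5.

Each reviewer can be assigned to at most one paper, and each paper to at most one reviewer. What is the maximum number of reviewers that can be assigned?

One maximum matching: reviewer 1-paper 1, reviewer 2-paper 2, reviewer 3-paper 5, reviewer 4-paper 3, reviewer 5-paper 6.
The set {reviewer 1, reviewer 2, reviewer 3, reviewer 4, reviewer 5, reviewer 6, reviewer 7, reviewer 8} has only 5 neighbours ({paper 1, paper 2, paper 3, paper 5, paper 6}), so by Hall's theorem at most 5 of the 8 reviewers can be matched.

5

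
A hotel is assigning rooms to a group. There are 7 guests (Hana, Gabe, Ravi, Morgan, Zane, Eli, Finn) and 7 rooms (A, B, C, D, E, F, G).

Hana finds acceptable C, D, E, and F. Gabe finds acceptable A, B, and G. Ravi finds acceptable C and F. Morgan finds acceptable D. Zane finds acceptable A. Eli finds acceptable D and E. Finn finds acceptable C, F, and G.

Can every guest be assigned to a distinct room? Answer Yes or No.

Yes

A valid assignment of size 7: Hana→C, Gabe→B, Ravi→F, Morgan→D, Zane→A, Eli→E, Finn→G.
Every guest is matched, so this is a perfect matching.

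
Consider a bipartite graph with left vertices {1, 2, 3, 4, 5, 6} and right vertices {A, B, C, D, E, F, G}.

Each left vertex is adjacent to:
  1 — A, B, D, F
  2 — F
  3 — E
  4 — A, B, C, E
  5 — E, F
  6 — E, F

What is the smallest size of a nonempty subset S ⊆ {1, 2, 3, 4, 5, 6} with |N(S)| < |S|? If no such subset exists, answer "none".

Take S = {2, 3, 5}. Its neighbourhood is {E, F}, so |N(S)| = 2 < |S| = 3.
Every subset of size less than 3 has at least as many neighbours as members, so 3 is the minimum.

3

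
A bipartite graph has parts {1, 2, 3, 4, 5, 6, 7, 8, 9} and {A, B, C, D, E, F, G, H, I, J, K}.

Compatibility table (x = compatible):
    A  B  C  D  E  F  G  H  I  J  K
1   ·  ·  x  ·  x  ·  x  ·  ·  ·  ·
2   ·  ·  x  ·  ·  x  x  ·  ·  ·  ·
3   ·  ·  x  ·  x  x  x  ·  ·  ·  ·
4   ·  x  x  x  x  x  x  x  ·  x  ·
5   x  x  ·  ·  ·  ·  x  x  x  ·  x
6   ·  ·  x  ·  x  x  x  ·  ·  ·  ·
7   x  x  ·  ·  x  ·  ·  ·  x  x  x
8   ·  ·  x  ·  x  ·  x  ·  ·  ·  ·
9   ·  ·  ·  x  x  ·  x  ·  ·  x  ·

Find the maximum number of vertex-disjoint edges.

8

One maximum matching: 1–G, 2–F, 3–C, 4–H, 5–K, 6–E, 7–A, 9–J.
The set {1, 2, 3, 6, 8} has only 4 neighbours ({C, E, F, G}), so by Hall's theorem at most 8 of the 9 left vertices can be matched.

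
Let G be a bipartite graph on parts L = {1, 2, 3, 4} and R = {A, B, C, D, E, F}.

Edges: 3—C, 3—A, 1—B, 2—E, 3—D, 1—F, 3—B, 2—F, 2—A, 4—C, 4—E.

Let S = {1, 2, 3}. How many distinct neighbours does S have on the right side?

The union of neighbours of {1, 2, 3} is {A, B, C, D, E, F}, which has 6 elements.
Since |N(S)| = 6 ≥ |S| = 3, Hall's condition holds for this subset.

6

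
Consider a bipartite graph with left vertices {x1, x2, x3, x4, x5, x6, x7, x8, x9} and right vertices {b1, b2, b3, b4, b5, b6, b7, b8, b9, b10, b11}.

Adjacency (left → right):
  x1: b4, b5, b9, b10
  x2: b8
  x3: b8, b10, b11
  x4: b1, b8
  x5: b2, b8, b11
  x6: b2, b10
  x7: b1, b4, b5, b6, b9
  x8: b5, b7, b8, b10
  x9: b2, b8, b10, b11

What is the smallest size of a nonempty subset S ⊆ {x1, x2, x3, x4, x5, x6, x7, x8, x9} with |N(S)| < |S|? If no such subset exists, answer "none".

Take S = {x2, x3, x5, x6, x9}. Its neighbourhood is {b2, b8, b10, b11}, so |N(S)| = 4 < |S| = 5.
Every subset of size less than 5 has at least as many neighbours as members, so 5 is the minimum.

5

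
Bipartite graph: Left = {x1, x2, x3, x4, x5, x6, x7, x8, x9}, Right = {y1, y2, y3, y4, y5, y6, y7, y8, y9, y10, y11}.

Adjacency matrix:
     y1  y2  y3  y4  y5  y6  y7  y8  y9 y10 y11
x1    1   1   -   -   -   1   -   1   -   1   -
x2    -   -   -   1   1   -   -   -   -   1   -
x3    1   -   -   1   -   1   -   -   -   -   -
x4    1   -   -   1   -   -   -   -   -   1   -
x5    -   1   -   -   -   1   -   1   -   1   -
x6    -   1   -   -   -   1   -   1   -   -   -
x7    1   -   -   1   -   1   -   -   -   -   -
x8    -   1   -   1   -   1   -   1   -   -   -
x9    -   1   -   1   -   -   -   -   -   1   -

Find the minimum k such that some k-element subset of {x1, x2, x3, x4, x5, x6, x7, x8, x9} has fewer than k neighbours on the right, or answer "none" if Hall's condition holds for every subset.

7

Take S = {x1, x3, x4, x5, x6, x7, x8}. Its neighbourhood is {y1, y2, y4, y6, y8, y10}, so |N(S)| = 6 < |S| = 7.
Every subset of size less than 7 has at least as many neighbours as members, so 7 is the minimum.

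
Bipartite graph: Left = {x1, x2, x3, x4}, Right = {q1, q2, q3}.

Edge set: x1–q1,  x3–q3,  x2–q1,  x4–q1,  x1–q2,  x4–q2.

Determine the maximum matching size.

3

For example, pair x1→q2, x2→q1, x3→q3.
The set {x1, x2, x4} has only 2 neighbours ({q1, q2}), so by Hall's theorem at most 3 of the 4 left vertices can be matched.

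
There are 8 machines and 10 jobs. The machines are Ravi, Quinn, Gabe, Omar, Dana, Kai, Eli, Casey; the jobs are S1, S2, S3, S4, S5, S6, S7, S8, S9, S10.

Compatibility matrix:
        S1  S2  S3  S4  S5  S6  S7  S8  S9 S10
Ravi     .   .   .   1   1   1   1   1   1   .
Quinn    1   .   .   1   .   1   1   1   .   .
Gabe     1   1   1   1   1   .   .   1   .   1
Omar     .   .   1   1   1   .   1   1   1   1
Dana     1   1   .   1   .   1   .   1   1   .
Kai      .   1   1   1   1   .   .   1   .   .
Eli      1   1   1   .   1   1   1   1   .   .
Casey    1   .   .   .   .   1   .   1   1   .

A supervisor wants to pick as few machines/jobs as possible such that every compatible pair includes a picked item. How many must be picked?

The 8 edges Ravi–S9, Quinn–S6, Gabe–S1, Omar–S7, Dana–S4, Kai–S3, Eli–S2, Casey–S8 form a matching, so any vertex cover needs at least 8 vertices (one per matched edge).
Conversely {Ravi, Quinn, Gabe, Omar, Dana, Kai, Eli, Casey} meets every edge and has exactly 8 vertices, so 8 is optimal.

8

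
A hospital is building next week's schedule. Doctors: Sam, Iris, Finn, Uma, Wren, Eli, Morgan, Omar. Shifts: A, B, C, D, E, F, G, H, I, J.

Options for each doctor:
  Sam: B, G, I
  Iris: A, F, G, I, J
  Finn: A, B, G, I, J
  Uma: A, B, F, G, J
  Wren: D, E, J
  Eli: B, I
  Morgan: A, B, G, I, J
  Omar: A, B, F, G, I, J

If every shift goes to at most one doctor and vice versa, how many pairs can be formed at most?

One maximum matching: Sam→B, Iris→F, Finn→G, Uma→A, Wren→E, Eli→I, Morgan→J.
The set {Sam, Iris, Finn, Uma, Eli, Morgan, Omar} has only 6 neighbours ({A, B, F, G, I, J}), so by Hall's theorem at most 7 of the 8 doctors can be matched.

7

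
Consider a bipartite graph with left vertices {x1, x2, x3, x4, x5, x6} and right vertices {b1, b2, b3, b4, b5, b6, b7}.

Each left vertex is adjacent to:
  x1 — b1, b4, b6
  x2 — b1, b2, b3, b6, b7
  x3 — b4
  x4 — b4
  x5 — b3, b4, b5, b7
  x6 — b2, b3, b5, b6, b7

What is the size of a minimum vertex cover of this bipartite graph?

5

A maximum matching has 5 edges (e.g. x1–b6, x2–b1, x3–b4, x5–b3, x6–b7).
By König's theorem the minimum vertex cover has the same size. One such cover is {x1, x2, x5, x6, b4}.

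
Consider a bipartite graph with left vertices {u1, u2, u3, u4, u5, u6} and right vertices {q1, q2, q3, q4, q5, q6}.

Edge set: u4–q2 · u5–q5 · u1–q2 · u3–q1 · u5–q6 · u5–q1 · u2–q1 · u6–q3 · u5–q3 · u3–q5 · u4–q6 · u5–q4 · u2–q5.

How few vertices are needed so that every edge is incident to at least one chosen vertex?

A maximum matching has 6 edges (e.g. u1–q2, u2–q1, u3–q5, u4–q6, u5–q4, u6–q3).
By König's theorem the minimum vertex cover has the same size. One such cover is {u1, u2, u3, u4, u5, u6}.

6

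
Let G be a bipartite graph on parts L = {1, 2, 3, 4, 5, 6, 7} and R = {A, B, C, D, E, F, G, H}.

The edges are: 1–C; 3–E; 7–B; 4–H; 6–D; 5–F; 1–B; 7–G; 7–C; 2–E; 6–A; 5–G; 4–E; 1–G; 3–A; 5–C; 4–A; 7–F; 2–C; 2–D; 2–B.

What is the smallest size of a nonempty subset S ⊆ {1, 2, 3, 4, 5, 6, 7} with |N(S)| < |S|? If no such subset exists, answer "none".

none

A matching saturating every left vertex exists, for instance 1→C, 2→E, 3→A, 4→H, 5→F, 6→D, 7→B.
By Hall's marriage theorem, this means |N(S)| ≥ |S| for every subset S, so no violating subset exists.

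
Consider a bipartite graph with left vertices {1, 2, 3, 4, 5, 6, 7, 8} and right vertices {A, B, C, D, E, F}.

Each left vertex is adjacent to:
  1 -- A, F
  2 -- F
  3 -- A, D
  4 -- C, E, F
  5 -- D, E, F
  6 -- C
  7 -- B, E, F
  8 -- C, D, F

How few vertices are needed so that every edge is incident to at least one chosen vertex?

The 6 edges 1–A, 2–F, 3–D, 4–C, 5–E, 7–B form a matching, so any vertex cover needs at least 6 vertices (one per matched edge).
Conversely {7, A, C, D, E, F} meets every edge and has exactly 6 vertices, so 6 is optimal.

6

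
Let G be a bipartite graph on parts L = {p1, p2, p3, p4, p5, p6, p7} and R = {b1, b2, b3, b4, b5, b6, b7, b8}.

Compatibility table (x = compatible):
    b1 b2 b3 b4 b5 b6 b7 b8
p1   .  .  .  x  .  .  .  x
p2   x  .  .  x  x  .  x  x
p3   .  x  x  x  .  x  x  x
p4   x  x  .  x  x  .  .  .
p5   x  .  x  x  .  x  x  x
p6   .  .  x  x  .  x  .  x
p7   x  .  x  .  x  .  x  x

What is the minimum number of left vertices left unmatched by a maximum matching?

One maximum matching: p1-b8, p2-b5, p3-b6, p4-b4, p5-b1, p6-b3, p7-b7.
All 7 left vertices are matched, so no larger matching exists.
That matches 7 of the 7, leaving 0 unmatched; no matching can do better.

0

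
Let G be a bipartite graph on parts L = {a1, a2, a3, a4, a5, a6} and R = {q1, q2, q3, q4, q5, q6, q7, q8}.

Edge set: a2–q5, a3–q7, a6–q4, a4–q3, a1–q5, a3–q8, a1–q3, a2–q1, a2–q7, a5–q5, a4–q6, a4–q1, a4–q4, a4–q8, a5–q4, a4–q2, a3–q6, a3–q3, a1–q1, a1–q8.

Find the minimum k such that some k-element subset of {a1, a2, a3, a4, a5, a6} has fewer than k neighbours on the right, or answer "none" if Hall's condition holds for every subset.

A matching saturating every left vertex exists, for instance a1→q8, a2→q1, a3→q7, a4→q6, a5→q5, a6→q4.
By Hall's marriage theorem, this means |N(S)| ≥ |S| for every subset S, so no violating subset exists.

none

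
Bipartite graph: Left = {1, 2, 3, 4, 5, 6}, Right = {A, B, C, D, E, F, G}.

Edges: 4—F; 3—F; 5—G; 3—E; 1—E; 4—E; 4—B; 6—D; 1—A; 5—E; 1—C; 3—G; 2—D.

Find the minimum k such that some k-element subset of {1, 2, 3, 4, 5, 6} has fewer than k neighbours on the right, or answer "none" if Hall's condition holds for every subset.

2

Take S = {2, 6}. Its neighbourhood is {D}, so |N(S)| = 1 < |S| = 2.
No single vertex violates Hall's condition since each has at least one neighbour, so 2 is the minimum.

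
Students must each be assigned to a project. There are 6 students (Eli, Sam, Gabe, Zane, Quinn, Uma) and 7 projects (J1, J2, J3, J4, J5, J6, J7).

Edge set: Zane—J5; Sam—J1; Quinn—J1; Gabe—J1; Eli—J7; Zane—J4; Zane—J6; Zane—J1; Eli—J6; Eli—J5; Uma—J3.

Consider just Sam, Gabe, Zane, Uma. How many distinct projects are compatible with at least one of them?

The union of neighbours of {Sam, Gabe, Zane, Uma} is {J1, J3, J4, J5, J6}, which has 5 elements.
Since |N(S)| = 5 ≥ |S| = 4, Hall's condition holds for this subset.

5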